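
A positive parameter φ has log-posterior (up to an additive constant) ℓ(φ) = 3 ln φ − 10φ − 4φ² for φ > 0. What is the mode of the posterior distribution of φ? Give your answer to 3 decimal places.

ℓ'(φ) = 3/φ − 10 − 8φ. Setting this to zero and multiplying by φ: 8φ² + 10φ − 3 = 0.
φ = (−10 + √(10² + 4·8·3)) / (2·8) = (−10 + √196) / 16 = (−10 + 14)/16 = 1/4.
ℓ''(φ) = −3/φ² − 8 < 0, confirming a maximum.

φ̂_MAP = 0.250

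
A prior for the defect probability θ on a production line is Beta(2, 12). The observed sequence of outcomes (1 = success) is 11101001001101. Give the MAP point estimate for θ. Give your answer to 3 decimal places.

Prior: Beta(2, 12).
Data: 8 successes in 14 trials (from the sequence). The binomial likelihood contributes θ^8(1−θ)^6, so the posterior is Beta(2+8, 12+6) = Beta(10, 18).
For Beta(a, b) with a, b > 1 the mode is (a−1)/(a+b−2) = 9/26 ≈ 0.346.

θ̂_MAP = 0.346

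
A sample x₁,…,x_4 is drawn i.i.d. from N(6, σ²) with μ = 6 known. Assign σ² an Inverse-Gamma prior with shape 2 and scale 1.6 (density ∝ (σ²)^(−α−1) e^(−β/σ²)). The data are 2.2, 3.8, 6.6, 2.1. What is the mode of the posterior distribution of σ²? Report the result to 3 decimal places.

Sum of squared deviations about the known mean: SS = (2.2−6)² + (3.8−6)² + (6.6−6)² + (2.1−6)² = 34.85.
The Normal likelihood contributes (σ²)^(−n/2) exp(−SS/(2σ²)), so the posterior is Inverse-Gamma(α + n/2, β + SS/2) = Inverse-Gamma(4, 19.025).
The mode of Inverse-Gamma(a, b) is b/(a+1) = 19.025/5 ≈ 3.805.

σ̂²_MAP = 3.805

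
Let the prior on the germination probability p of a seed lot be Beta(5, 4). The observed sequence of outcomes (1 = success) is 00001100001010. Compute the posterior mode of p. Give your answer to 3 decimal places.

p̂_MAP = 0.381

Prior: Beta(5, 4).
Data: 4 successes in 14 trials (from the sequence). The binomial likelihood contributes p^4(1−p)^10, so the posterior is Beta(5+4, 4+10) = Beta(9, 14).
For Beta(a, b) with a, b > 1 the mode is (a−1)/(a+b−2) = 8/21 ≈ 0.381.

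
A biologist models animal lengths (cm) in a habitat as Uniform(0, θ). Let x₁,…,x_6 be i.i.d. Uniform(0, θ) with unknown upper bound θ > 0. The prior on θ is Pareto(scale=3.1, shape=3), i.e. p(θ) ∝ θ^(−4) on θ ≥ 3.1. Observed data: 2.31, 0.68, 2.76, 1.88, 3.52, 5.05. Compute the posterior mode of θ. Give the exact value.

The Uniform(0, θ) likelihood is θ^(−n) for θ ≥ max(xᵢ), zero otherwise. Here max(xᵢ) = 5.05.
Posterior ∝ θ^(−4) · θ^(−6) = θ^(−10) on θ ≥ max(3.1, 5.05) = 5.05.
This density is strictly decreasing in θ, so the posterior mode lies at the lower boundary of the support.

θ̂_MAP = 5.05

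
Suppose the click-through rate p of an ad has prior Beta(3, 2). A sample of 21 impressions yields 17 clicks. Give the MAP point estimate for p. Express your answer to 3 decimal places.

p̂_MAP = 0.792

Prior: Beta(3, 2).
Data: 17 successes in 21 trials. The binomial likelihood contributes p^17(1−p)^4, so the posterior is Beta(3+17, 2+4) = Beta(20, 6).
For Beta(a, b) with a, b > 1 the mode is (a−1)/(a+b−2) = 19/24 ≈ 0.792.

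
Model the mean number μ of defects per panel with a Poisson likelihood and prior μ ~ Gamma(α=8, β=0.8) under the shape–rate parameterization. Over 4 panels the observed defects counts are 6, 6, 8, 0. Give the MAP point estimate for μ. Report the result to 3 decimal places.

μ̂_MAP = 5.625

Σxᵢ = 6+6+8+0 = 20, with n = 4.
Posterior ∝ μ^7e^(−0.8μ) · μ^20e^(−4μ) = μ^27e^(−4.8μ), i.e. Gamma(shape=28, rate=4.8).
The mode of a Gamma(a, b) with a ≥ 1 (shape–rate) is (a−1)/b = 27/4.8 ≈ 5.625.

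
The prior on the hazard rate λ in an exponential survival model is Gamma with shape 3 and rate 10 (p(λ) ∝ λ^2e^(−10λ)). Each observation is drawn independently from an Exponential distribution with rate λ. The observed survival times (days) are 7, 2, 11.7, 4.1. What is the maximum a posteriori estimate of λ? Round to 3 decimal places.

λ̂_MAP = 0.172

The Exponential(rate=λ) likelihood is ∝ λ^n e^(−λΣtᵢ). Here n = 4 and Σtᵢ = 7 + 2 + 11.7 + 4.1 = 24.8.
Posterior ∝ λ^2e^(−10λ) · λ^4e^(−24.8λ) = λ^6e^(−34.8λ), i.e. Gamma(7, 34.8).
Mode = (a−1)/b = 6/34.8 ≈ 0.172.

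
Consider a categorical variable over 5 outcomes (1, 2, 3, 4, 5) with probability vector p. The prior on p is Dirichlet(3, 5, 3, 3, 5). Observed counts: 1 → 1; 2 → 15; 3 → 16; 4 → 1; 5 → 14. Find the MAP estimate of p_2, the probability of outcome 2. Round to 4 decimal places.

MAP estimate: 0.3115

The posterior is Dirichlet(αᵢ + nᵢ) = Dirichlet(4, 20, 19, 4, 19).
For a Dirichlet(a₁,…,a_K) with all aᵢ > 1, the mode has j-th component (aⱼ − 1)/(Σaᵢ − K).
Here Σaᵢ = 66 and K = 5, so p_2 = (20 − 1)/(66 − 5) = 19/61 ≈ 0.3115.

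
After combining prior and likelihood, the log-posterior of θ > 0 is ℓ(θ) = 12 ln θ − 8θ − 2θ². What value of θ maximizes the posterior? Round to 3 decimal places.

ℓ'(θ) = 12/θ − 8 − 4θ. Setting this to zero and multiplying by θ: 4θ² + 8θ − 12 = 0.
θ = (−8 + √(8² + 4·4·12)) / (2·4) = (−8 + √256) / 8 = (−8 + 16)/8 = 1.
ℓ''(θ) = −12/θ² − 4 < 0, confirming a maximum.

θ̂_MAP = 1.000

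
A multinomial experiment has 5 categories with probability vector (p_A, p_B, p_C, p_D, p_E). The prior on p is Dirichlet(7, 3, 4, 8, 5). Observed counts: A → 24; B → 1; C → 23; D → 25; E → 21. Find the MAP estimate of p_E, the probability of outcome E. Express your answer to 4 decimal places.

MAP estimate of p_E = 0.2155

The posterior is Dirichlet(αᵢ + nᵢ) = Dirichlet(31, 4, 27, 33, 26).
For a Dirichlet(a₁,…,a_K) with all aᵢ > 1, the mode has j-th component (aⱼ − 1)/(Σaᵢ − K).
Here Σaᵢ = 121 and K = 5, so p_E = (26 − 1)/(121 − 5) = 25/116 ≈ 0.2155.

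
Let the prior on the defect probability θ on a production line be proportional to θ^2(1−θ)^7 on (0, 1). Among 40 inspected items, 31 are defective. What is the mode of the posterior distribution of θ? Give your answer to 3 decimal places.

θ̂_MAP = 0.673

The prior density ∝ θ^2(1−θ)^7 is the kernel of Beta(3, 8).
Data: 31 successes in 40 trials. The binomial likelihood contributes θ^31(1−θ)^9, so the posterior is Beta(3+31, 8+9) = Beta(34, 17).
For Beta(a, b) with a, b > 1 the mode is (a−1)/(a+b−2) = 33/49 ≈ 0.673.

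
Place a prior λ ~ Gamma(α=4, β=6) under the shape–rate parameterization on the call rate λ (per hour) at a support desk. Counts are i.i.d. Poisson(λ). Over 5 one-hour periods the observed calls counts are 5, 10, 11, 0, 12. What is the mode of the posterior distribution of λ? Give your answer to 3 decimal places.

Σxᵢ = 5+10+11+0+12 = 38, with n = 5.
Posterior ∝ λ^3e^(−6λ) · λ^38e^(−5λ) = λ^41e^(−11λ), i.e. Gamma(shape=42, rate=11).
The mode of a Gamma(a, b) with a ≥ 1 (shape–rate) is (a−1)/b = 41/11 ≈ 3.727.

λ̂_MAP = 3.727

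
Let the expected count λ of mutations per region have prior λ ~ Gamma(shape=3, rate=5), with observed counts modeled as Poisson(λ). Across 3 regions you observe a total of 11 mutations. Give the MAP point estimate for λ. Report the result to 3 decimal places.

Σxᵢ = 11, n = 3.
Posterior ∝ λ^2e^(−5λ) · λ^11e^(−3λ) = λ^13e^(−8λ), i.e. Gamma(shape=14, rate=8).
The mode of a Gamma(a, b) with a ≥ 1 (shape–rate) is (a−1)/b = 13/8 ≈ 1.625.

λ̂_MAP = 1.625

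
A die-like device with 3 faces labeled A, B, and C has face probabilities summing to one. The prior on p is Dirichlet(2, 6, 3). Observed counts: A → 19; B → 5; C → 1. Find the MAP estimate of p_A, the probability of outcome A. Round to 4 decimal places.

The posterior is Dirichlet(αᵢ + nᵢ) = Dirichlet(21, 11, 4).
For a Dirichlet(a₁,…,a_K) with all aᵢ > 1, the mode has j-th component (aⱼ − 1)/(Σaᵢ − K).
Here Σaᵢ = 36 and K = 3, so p_A = (21 − 1)/(36 − 3) = 20/33 ≈ 0.6061.

MAP estimate of p_A = 0.6061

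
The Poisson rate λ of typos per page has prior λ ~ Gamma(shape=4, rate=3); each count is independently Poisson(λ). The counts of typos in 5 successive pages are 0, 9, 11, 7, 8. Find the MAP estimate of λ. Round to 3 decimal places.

λ̂_MAP = 4.750

Σxᵢ = 0+9+11+7+8 = 35, with n = 5.
Posterior ∝ λ^3e^(−3λ) · λ^35e^(−5λ) = λ^38e^(−8λ), i.e. Gamma(shape=39, rate=8).
The mode of a Gamma(a, b) with a ≥ 1 (shape–rate) is (a−1)/b = 38/8 ≈ 4.750.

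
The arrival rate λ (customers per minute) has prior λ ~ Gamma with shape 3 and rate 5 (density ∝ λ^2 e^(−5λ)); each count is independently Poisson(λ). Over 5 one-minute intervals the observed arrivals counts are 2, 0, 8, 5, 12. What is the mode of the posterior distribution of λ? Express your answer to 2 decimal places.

λ̂_MAP = 2.90

Σxᵢ = 2+0+8+5+12 = 27, with n = 5.
Posterior ∝ λ^2e^(−5λ) · λ^27e^(−5λ) = λ^29e^(−10λ), i.e. Gamma(shape=30, rate=10).
The mode of a Gamma(a, b) with a ≥ 1 (shape–rate) is (a−1)/b = 29/10 ≈ 2.90.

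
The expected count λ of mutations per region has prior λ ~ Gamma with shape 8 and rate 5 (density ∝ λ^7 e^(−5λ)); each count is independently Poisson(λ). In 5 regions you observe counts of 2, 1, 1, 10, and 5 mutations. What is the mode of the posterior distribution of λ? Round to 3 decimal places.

λ̂_MAP = 2.600

Σxᵢ = 2+1+1+10+5 = 19, with n = 5.
Posterior ∝ λ^7e^(−5λ) · λ^19e^(−5λ) = λ^26e^(−10λ), i.e. Gamma(shape=27, rate=10).
The mode of a Gamma(a, b) with a ≥ 1 (shape–rate) is (a−1)/b = 26/10 ≈ 2.600.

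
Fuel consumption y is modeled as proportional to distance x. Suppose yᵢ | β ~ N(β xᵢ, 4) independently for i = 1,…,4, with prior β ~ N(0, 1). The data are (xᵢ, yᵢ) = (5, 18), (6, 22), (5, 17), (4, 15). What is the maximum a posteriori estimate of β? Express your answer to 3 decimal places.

β̂_MAP = 3.462

log p(β | y) = −Σ(yᵢ − βxᵢ)²/(2·4) − β²/(2·1) + const.
Setting the derivative to zero: Σxᵢ(yᵢ − βxᵢ)/4 − β/1 = 0, so β = Σxᵢyᵢ / (Σxᵢ² + σ²/τ²).
Σxᵢyᵢ = 5·18 + 6·22 + 5·17 + 4·15 = 367; Σxᵢ² = 102; σ²/τ² = 4.
β̂_MAP = 367 / (102 + 4) = 367/106 ≈ 3.462.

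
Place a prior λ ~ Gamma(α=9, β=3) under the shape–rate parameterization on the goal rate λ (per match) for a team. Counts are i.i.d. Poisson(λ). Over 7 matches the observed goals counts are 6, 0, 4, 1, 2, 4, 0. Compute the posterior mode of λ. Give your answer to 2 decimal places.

Σxᵢ = 6+0+4+1+2+4+0 = 17, with n = 7.
Posterior ∝ λ^8e^(−3λ) · λ^17e^(−7λ) = λ^25e^(−10λ), i.e. Gamma(shape=26, rate=10).
The mode of a Gamma(a, b) with a ≥ 1 (shape–rate) is (a−1)/b = 25/10 ≈ 2.50.

λ̂_MAP = 2.50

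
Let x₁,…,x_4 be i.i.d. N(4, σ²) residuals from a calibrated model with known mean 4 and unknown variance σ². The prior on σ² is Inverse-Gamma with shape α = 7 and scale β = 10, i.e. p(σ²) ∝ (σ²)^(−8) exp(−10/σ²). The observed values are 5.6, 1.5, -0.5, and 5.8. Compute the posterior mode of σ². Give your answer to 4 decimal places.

Sum of squared deviations about the known mean: SS = (5.6−4)² + (1.5−4)² + (-0.5−4)² + (5.8−4)² = 32.3.
The Normal likelihood contributes (σ²)^(−n/2) exp(−SS/(2σ²)), so the posterior is Inverse-Gamma(α + n/2, β + SS/2) = Inverse-Gamma(9, 26.15).
The mode of Inverse-Gamma(a, b) is b/(a+1) = 26.15/10 ≈ 2.6150.

σ̂²_MAP = 2.6150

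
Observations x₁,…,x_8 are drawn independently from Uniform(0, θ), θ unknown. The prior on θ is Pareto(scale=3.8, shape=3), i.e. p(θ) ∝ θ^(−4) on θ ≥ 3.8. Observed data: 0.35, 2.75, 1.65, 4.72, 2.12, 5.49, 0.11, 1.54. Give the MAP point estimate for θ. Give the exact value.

θ̂_MAP = 5.49

The Uniform(0, θ) likelihood is θ^(−n) for θ ≥ max(xᵢ), zero otherwise. Here max(xᵢ) = 5.49.
Posterior ∝ θ^(−4) · θ^(−8) = θ^(−12) on θ ≥ max(3.8, 5.49) = 5.49.
This density is strictly decreasing in θ, so the posterior mode lies at the lower boundary of the support.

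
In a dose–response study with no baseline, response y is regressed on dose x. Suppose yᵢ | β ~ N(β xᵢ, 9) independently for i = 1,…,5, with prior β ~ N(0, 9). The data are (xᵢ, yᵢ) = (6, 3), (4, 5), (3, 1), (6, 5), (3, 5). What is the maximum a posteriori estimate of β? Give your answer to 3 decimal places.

log p(β | y) = −Σ(yᵢ − βxᵢ)²/(2·9) − β²/(2·9) + const.
Setting the derivative to zero: Σxᵢ(yᵢ − βxᵢ)/9 − β/9 = 0, so β = Σxᵢyᵢ / (Σxᵢ² + σ²/τ²).
Σxᵢyᵢ = 6·3 + 4·5 + 3·1 + 6·5 + 3·5 = 86; Σxᵢ² = 106; σ²/τ² = 1.
β̂_MAP = 86 / (106 + 1) = 86/107 ≈ 0.804.

β̂_MAP = 0.804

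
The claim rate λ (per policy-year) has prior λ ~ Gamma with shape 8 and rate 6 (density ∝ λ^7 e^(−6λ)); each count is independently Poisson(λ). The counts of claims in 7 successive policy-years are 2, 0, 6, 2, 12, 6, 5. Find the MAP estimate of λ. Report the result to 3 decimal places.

λ̂_MAP = 3.077

Σxᵢ = 2+0+6+2+12+6+5 = 33, with n = 7.
Posterior ∝ λ^7e^(−6λ) · λ^33e^(−7λ) = λ^40e^(−13λ), i.e. Gamma(shape=41, rate=13).
The mode of a Gamma(a, b) with a ≥ 1 (shape–rate) is (a−1)/b = 40/13 ≈ 3.077.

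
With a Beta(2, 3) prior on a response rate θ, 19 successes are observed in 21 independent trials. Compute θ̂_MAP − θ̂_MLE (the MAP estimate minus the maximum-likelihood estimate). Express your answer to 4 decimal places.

Posterior is Beta(21, 5); MAP = (21−1)/(26−2) = 20/24 ≈ 0.83333.
MLE ignores the prior: θ̂_MLE = k/n = 19/21 ≈ 0.90476.
Difference = 20/24 − 19/21 = -1/14 ≈ -0.0714.

MAP − MLE = -0.0714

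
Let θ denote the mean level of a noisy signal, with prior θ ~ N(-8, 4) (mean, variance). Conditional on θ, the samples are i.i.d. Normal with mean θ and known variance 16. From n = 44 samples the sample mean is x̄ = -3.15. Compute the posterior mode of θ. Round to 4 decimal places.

n = 44, x̄ = -3.15.
For a Normal prior and Normal likelihood with known variance, the posterior is Normal; its mode equals its mean, the precision-weighted average.
Prior precision 1/σ₀² = 1/4 = 0.25; data precision n/σ² = 44/16 = 2.75.
θ̂ = (0.25·(-8) + 2.75·(-3.15)) / (0.25 + 2.75) = (-10.6625)/3 = -853/240 ≈ -3.5542.

θ̂_MAP = -3.5542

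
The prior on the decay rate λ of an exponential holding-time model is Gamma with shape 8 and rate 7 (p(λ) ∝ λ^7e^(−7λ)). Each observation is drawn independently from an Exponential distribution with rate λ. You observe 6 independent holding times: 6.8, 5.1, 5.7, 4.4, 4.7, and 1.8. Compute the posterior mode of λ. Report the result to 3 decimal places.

The Exponential(rate=λ) likelihood is ∝ λ^n e^(−λΣtᵢ). Here n = 6 and Σtᵢ = 6.8 + 5.1 + 5.7 + 4.4 + 4.7 + 1.8 = 28.5.
Posterior ∝ λ^7e^(−7λ) · λ^6e^(−28.5λ) = λ^13e^(−35.5λ), i.e. Gamma(14, 35.5).
Mode = (a−1)/b = 13/35.5 ≈ 0.366.

λ̂_MAP = 0.366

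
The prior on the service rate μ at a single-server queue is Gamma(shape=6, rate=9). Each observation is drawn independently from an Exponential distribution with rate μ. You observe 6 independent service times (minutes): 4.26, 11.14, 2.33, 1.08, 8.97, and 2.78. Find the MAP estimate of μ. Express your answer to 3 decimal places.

μ̂_MAP = 0.278

The Exponential(rate=μ) likelihood is ∝ μ^n e^(−μΣtᵢ). Here n = 6 and Σtᵢ = 4.26 + 11.14 + 2.33 + 1.08 + 8.97 + 2.78 = 30.56.
Posterior ∝ μ^5e^(−9μ) · μ^6e^(−30.56μ) = μ^11e^(−39.56μ), i.e. Gamma(12, 39.56).
Mode = (a−1)/b = 11/39.56 ≈ 0.278.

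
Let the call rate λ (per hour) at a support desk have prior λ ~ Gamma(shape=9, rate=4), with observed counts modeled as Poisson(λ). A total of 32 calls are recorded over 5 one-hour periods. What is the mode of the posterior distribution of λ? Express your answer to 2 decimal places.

Σxᵢ = 32, n = 5.
Posterior ∝ λ^8e^(−4λ) · λ^32e^(−5λ) = λ^40e^(−9λ), i.e. Gamma(shape=41, rate=9).
The mode of a Gamma(a, b) with a ≥ 1 (shape–rate) is (a−1)/b = 40/9 ≈ 4.44.

λ̂_MAP = 4.44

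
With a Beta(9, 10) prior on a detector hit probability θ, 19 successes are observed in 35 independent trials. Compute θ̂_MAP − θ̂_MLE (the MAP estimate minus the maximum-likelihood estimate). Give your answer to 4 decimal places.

MAP − MLE = -0.0236

Posterior is Beta(28, 26); MAP = (28−1)/(54−2) = 27/52 ≈ 0.51923.
MLE ignores the prior: θ̂_MLE = k/n = 19/35 ≈ 0.54286.
Difference = 27/52 − 19/35 = -43/1820 ≈ -0.0236.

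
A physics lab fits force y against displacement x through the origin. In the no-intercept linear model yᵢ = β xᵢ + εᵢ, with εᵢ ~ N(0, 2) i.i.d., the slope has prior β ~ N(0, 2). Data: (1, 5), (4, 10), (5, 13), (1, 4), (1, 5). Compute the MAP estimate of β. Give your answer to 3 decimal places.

log p(β | y) = −Σ(yᵢ − βxᵢ)²/(2·2) − β²/(2·2) + const.
Setting the derivative to zero: Σxᵢ(yᵢ − βxᵢ)/2 − β/2 = 0, so β = Σxᵢyᵢ / (Σxᵢ² + σ²/τ²).
Σxᵢyᵢ = 1·5 + 4·10 + 5·13 + 1·4 + 1·5 = 119; Σxᵢ² = 44; σ²/τ² = 1.
β̂_MAP = 119 / (44 + 1) = 119/45 ≈ 2.644.

β̂_MAP = 2.644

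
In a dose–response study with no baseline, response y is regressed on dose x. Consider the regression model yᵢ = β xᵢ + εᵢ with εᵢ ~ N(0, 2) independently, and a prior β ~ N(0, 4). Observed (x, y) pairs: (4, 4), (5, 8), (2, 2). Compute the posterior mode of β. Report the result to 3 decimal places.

log p(β | y) = −Σ(yᵢ − βxᵢ)²/(2·2) − β²/(2·4) + const.
Setting the derivative to zero: Σxᵢ(yᵢ − βxᵢ)/2 − β/4 = 0, so β = Σxᵢyᵢ / (Σxᵢ² + σ²/τ²).
Σxᵢyᵢ = 4·4 + 5·8 + 2·2 = 60; Σxᵢ² = 45; σ²/τ² = 0.5.
β̂_MAP = 60 / (45 + 0.5) = 60/45.5 ≈ 1.319.

β̂_MAP = 1.319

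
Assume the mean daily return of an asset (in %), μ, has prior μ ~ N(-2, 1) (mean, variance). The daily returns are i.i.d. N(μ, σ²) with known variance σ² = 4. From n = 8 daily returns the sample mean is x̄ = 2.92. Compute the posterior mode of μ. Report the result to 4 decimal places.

n = 8, x̄ = 2.92.
For a Normal prior and Normal likelihood with known variance, the posterior is Normal; its mode equals its mean, the precision-weighted average.
Prior precision 1/σ₀² = 1/1 = 1; data precision n/σ² = 8/4 = 2.
μ̂ = (1·(-2) + 2·2.92) / (1 + 2) = 3.84/3 = 1.2800.

μ̂_MAP = 1.2800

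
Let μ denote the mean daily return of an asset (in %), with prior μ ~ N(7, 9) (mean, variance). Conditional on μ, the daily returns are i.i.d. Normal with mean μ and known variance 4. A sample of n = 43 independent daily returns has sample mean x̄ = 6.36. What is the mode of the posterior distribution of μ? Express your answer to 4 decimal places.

n = 43, x̄ = 6.36.
For a Normal prior and Normal likelihood with known variance, the posterior is Normal; its mode equals its mean, the precision-weighted average.
Prior precision 1/σ₀² = 1/9; data precision n/σ² = 43/4 = 10.75.
μ̂ = ((1/9)·7 + 10.75·6.36) / (1/9 + 10.75) = (62233/900)/(391/36) = 62233/9775 ≈ 6.3665.

μ̂_MAP = 6.3665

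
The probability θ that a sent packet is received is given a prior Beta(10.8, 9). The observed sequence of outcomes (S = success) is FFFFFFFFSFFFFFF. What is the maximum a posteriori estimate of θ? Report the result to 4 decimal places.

Prior: Beta(10.8, 9).
Data: 1 success in 15 trials (from the sequence). The binomial likelihood contributes θ(1−θ)^14, so the posterior is Beta(10.8+1, 9+14) = Beta(11.8, 23).
For Beta(a, b) with a, b > 1 the mode is (a−1)/(a+b−2) = 10.8/32.8 ≈ 0.3293.

θ̂_MAP = 0.3293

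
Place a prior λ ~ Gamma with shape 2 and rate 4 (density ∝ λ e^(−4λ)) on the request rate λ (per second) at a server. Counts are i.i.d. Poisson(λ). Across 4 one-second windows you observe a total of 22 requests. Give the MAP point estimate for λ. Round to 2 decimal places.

λ̂_MAP = 2.88

Σxᵢ = 22, n = 4.
Posterior ∝ λe^(−4λ) · λ^22e^(−4λ) = λ^23e^(−8λ), i.e. Gamma(shape=24, rate=8).
The mode of a Gamma(a, b) with a ≥ 1 (shape–rate) is (a−1)/b = 23/8 ≈ 2.88.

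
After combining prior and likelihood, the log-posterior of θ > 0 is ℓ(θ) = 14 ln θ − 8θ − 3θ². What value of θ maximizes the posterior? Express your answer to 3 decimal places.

ℓ'(θ) = 14/θ − 8 − 6θ. Setting this to zero and multiplying by θ: 6θ² + 8θ − 14 = 0.
θ = (−8 + √(8² + 4·6·14)) / (2·6) = (−8 + √400) / 12 = (−8 + 20)/12 = 1.
ℓ''(θ) = −14/θ² − 6 < 0, confirming a maximum.

θ̂_MAP = 1.000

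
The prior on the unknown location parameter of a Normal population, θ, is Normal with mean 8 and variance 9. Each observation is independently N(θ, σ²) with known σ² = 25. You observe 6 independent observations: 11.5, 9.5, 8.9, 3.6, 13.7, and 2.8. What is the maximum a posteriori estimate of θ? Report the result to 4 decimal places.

n = 6; x̄ = (11.5 + 9.5 + 8.9 + 3.6 + 13.7 + 2.8)/6 = 50/6 = 25/3 ≈ 8.3333.
For a Normal prior and Normal likelihood with known variance, the posterior is Normal; its mode equals its mean, the precision-weighted average.
Prior precision 1/σ₀² = 1/9; data precision n/σ² = 6/25 = 0.24.
θ̂ = ((1/9)·8 + 0.24·(25/3)) / (1/9 + 0.24) = (26/9)/(79/225) = 650/79 ≈ 8.2278.

θ̂_MAP = 8.2278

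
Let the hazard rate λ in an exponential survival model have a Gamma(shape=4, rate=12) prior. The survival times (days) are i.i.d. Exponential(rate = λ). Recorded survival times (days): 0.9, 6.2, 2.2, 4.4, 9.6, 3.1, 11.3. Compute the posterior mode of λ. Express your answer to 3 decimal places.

λ̂_MAP = 0.201

The Exponential(rate=λ) likelihood is ∝ λ^n e^(−λΣtᵢ). Here n = 7 and Σtᵢ = 0.9 + 6.2 + 2.2 + 4.4 + 9.6 + 3.1 + 11.3 = 37.7.
Posterior ∝ λ^3e^(−12λ) · λ^7e^(−37.7λ) = λ^10e^(−49.7λ), i.e. Gamma(11, 49.7).
Mode = (a−1)/b = 10/49.7 ≈ 0.201.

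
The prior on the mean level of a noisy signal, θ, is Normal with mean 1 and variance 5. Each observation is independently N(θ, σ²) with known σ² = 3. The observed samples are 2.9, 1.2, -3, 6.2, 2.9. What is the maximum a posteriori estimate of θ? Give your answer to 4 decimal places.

θ̂_MAP = 1.9286

n = 5; x̄ = (2.9 + 1.2 + (-3) + 6.2 + 2.9)/5 = 10.2/5 = 2.04.
For a Normal prior and Normal likelihood with known variance, the posterior is Normal; its mode equals its mean, the precision-weighted average.
Prior precision 1/σ₀² = 1/5 = 0.2; data precision n/σ² = 5/3.
θ̂ = (0.2·1 + (5/3)·2.04) / (0.2 + 5/3) = 3.6/(28/15) = 27/14 ≈ 1.9286.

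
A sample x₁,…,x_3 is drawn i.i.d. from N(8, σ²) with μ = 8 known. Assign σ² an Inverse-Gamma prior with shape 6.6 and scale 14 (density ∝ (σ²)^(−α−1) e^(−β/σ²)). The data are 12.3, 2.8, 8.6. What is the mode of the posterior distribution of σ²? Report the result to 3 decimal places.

σ̂²_MAP = 4.060

Sum of squared deviations about the known mean: SS = (12.3−8)² + (2.8−8)² + (8.6−8)² = 45.89.
The Normal likelihood contributes (σ²)^(−n/2) exp(−SS/(2σ²)), so the posterior is Inverse-Gamma(α + n/2, β + SS/2) = Inverse-Gamma(8.1, 36.945).
The mode of Inverse-Gamma(a, b) is b/(a+1) = 36.945/9.1 ≈ 4.060.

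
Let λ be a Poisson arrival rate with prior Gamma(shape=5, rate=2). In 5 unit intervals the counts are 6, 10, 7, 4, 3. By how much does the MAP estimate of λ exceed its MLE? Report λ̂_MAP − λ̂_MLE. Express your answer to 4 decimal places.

Σxᵢ = 30. Posterior is Gamma(35, 7); MAP = (35−1)/7 = 34/7 ≈ 4.85714.
MLE = x̄ = 30/5 ≈ 6.00000.
Difference = 34/7 − 30/5 = -8/7 ≈ -1.1429.

MAP − MLE = -1.1429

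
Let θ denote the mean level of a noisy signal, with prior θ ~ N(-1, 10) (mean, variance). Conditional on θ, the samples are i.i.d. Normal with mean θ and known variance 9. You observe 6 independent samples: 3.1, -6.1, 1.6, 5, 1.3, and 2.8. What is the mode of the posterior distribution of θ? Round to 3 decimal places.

θ̂_MAP = 0.986

n = 6; x̄ = (3.1 + (-6.1) + 1.6 + 5 + 1.3 + 2.8)/6 = 7.7/6 = 77/60 ≈ 1.2833.
For a Normal prior and Normal likelihood with known variance, the posterior is Normal; its mode equals its mean, the precision-weighted average.
Prior precision 1/σ₀² = 1/10 = 0.1; data precision n/σ² = 6/9 = 2/3.
θ̂ = (0.1·(-1) + (2/3)·(77/60)) / (0.1 + 2/3) = (34/45)/(23/30) = 68/69 ≈ 0.986.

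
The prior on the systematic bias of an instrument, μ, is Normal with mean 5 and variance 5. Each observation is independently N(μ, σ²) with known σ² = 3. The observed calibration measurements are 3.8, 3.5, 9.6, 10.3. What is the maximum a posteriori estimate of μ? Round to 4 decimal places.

μ̂_MAP = 6.5652

n = 4; x̄ = (3.8 + 3.5 + 9.6 + 10.3)/4 = 27.2/4 = 6.8.
For a Normal prior and Normal likelihood with known variance, the posterior is Normal; its mode equals its mean, the precision-weighted average.
Prior precision 1/σ₀² = 1/5 = 0.2; data precision n/σ² = 4/3.
μ̂ = (0.2·5 + (4/3)·6.8) / (0.2 + 4/3) = (151/15)/(23/15) = 151/23 ≈ 6.5652.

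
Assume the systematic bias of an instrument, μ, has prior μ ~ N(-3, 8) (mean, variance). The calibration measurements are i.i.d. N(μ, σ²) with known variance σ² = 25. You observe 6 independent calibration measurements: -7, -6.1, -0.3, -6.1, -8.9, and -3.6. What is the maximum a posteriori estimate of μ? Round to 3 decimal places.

μ̂_MAP = -4.534

n = 6; x̄ = ((-7) + (-6.1) + (-0.3) + (-6.1) + (-8.9) + (-3.6))/6 = -32/6 = -16/3 ≈ -5.3333.
For a Normal prior and Normal likelihood with known variance, the posterior is Normal; its mode equals its mean, the precision-weighted average.
Prior precision 1/σ₀² = 1/8 = 0.125; data precision n/σ² = 6/25 = 0.24.
μ̂ = (0.125·(-3) + 0.24·(-16/3)) / (0.125 + 0.24) = (-1.655)/0.365 = -331/73 ≈ -4.534.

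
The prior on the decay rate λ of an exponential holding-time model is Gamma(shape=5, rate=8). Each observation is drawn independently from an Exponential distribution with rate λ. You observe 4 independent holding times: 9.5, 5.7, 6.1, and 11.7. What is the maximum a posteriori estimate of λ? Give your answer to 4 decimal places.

λ̂_MAP = 0.1951

The Exponential(rate=λ) likelihood is ∝ λ^n e^(−λΣtᵢ). Here n = 4 and Σtᵢ = 9.5 + 5.7 + 6.1 + 11.7 = 33.
Posterior ∝ λ^4e^(−8λ) · λ^4e^(−33λ) = λ^8e^(−41λ), i.e. Gamma(9, 41).
Mode = (a−1)/b = 8/41 ≈ 0.1951.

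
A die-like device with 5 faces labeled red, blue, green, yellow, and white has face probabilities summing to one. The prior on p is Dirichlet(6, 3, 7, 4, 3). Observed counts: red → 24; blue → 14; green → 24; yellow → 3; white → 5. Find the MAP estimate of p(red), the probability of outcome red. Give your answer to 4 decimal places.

The posterior is Dirichlet(αᵢ + nᵢ) = Dirichlet(30, 17, 31, 7, 8).
For a Dirichlet(a₁,…,a_K) with all aᵢ > 1, the mode has j-th component (aⱼ − 1)/(Σaᵢ − K).
Here Σaᵢ = 93 and K = 5, so p(red) = (30 − 1)/(93 − 5) = 29/88 ≈ 0.3295.

MAP estimate of p(red) = 0.3295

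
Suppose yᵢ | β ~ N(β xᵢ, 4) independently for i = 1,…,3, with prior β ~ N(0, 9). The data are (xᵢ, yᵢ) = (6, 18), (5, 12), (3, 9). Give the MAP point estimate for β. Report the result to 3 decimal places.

β̂_MAP = 2.768

log p(β | y) = −Σ(yᵢ − βxᵢ)²/(2·4) − β²/(2·9) + const.
Setting the derivative to zero: Σxᵢ(yᵢ − βxᵢ)/4 − β/9 = 0, so β = Σxᵢyᵢ / (Σxᵢ² + σ²/τ²).
Σxᵢyᵢ = 6·18 + 5·12 + 3·9 = 195; Σxᵢ² = 70; σ²/τ² = 4/9.
β̂_MAP = 195 / (70 + 4/9) = 195/(634/9) = 1755/634 ≈ 2.768.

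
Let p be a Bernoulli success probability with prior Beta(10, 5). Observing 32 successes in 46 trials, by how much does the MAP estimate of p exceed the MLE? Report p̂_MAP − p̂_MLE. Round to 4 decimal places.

Posterior is Beta(42, 19); MAP = (42−1)/(61−2) = 41/59 ≈ 0.69492.
MLE ignores the prior: p̂_MLE = k/n = 32/46 ≈ 0.69565.
Difference = 41/59 − 32/46 = -1/1357 ≈ -0.0007.

MAP − MLE = -0.0007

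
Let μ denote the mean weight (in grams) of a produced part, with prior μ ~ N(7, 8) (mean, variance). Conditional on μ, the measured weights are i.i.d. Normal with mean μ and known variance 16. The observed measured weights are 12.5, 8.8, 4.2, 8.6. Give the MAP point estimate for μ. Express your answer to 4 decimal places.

μ̂_MAP = 8.0167

n = 4; x̄ = (12.5 + 8.8 + 4.2 + 8.6)/4 = 34.1/4 = 8.525.
For a Normal prior and Normal likelihood with known variance, the posterior is Normal; its mode equals its mean, the precision-weighted average.
Prior precision 1/σ₀² = 1/8 = 0.125; data precision n/σ² = 4/16 = 0.25.
μ̂ = (0.125·7 + 0.25·8.525) / (0.125 + 0.25) = 3.00625/0.375 = 481/60 ≈ 8.0167.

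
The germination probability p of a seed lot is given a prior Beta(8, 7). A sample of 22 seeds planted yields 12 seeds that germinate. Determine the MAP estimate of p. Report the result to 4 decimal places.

p̂_MAP = 0.5429

Prior: Beta(8, 7).
Data: 12 successes in 22 trials. The binomial likelihood contributes p^12(1−p)^10, so the posterior is Beta(8+12, 7+10) = Beta(20, 17).
For Beta(a, b) with a, b > 1 the mode is (a−1)/(a+b−2) = 19/35 ≈ 0.5429.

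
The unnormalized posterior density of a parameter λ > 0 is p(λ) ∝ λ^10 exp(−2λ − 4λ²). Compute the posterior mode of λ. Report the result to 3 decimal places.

λ̂_MAP = 1.000

ℓ'(λ) = 10/λ − 2 − 8λ. Setting this to zero and multiplying by λ: 8λ² + 2λ − 10 = 0.
λ = (−2 + √(2² + 4·8·10)) / (2·8) = (−2 + √324) / 16 = (−2 + 18)/16 = 1.
ℓ''(λ) = −10/λ² − 8 < 0, confirming a maximum.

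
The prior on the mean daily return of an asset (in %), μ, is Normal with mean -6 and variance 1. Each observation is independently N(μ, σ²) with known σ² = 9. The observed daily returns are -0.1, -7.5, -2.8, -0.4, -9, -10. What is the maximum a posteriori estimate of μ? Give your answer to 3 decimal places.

n = 6; x̄ = ((-0.1) + (-7.5) + (-2.8) + (-0.4) + (-9) + (-10))/6 = -29.8/6 = -149/30 ≈ -4.9667.
For a Normal prior and Normal likelihood with known variance, the posterior is Normal; its mode equals its mean, the precision-weighted average.
Prior precision 1/σ₀² = 1/1 = 1; data precision n/σ² = 6/9 = 2/3.
μ̂ = (1·(-6) + (2/3)·(-149/30)) / (1 + 2/3) = (-419/45)/(5/3) = -419/75 ≈ -5.587.

μ̂_MAP = -5.587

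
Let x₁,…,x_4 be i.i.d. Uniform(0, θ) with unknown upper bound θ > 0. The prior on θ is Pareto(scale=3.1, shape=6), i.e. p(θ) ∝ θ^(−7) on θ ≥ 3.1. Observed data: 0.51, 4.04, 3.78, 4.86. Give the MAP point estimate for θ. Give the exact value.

θ̂_MAP = 4.86

The Uniform(0, θ) likelihood is θ^(−n) for θ ≥ max(xᵢ), zero otherwise. Here max(xᵢ) = 4.86.
Posterior ∝ θ^(−7) · θ^(−4) = θ^(−11) on θ ≥ max(3.1, 4.86) = 4.86.
This density is strictly decreasing in θ, so the posterior mode lies at the lower boundary of the support.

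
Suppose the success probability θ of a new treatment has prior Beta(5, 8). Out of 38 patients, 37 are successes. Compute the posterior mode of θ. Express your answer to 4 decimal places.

Prior: Beta(5, 8).
Data: 37 successes in 38 trials. The binomial likelihood contributes θ^37(1−θ)^1, so the posterior is Beta(5+37, 8+1) = Beta(42, 9).
For Beta(a, b) with a, b > 1 the mode is (a−1)/(a+b−2) = 41/49 ≈ 0.8367.

θ̂_MAP = 0.8367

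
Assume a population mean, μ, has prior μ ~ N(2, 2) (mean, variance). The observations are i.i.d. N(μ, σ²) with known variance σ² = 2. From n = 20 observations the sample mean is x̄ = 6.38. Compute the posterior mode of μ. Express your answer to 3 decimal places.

μ̂_MAP = 6.171

n = 20, x̄ = 6.38.
For a Normal prior and Normal likelihood with known variance, the posterior is Normal; its mode equals its mean, the precision-weighted average.
Prior precision 1/σ₀² = 1/2 = 0.5; data precision n/σ² = 20/2 = 10.
μ̂ = (0.5·2 + 10·6.38) / (0.5 + 10) = 64.8/10.5 = 216/35 ≈ 6.171.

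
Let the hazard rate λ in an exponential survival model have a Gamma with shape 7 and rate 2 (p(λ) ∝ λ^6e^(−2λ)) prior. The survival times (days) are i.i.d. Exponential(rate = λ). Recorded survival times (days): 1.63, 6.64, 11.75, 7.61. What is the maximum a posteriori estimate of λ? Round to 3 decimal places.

The Exponential(rate=λ) likelihood is ∝ λ^n e^(−λΣtᵢ). Here n = 4 and Σtᵢ = 1.63 + 6.64 + 11.75 + 7.61 = 27.63.
Posterior ∝ λ^6e^(−2λ) · λ^4e^(−27.63λ) = λ^10e^(−29.63λ), i.e. Gamma(11, 29.63).
Mode = (a−1)/b = 10/29.63 ≈ 0.337.

λ̂_MAP = 0.337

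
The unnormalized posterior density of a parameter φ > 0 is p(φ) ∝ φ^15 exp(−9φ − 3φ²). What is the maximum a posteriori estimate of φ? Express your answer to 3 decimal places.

φ̂_MAP = 1.000

ℓ'(φ) = 15/φ − 9 − 6φ. Setting this to zero and multiplying by φ: 6φ² + 9φ − 15 = 0.
φ = (−9 + √(9² + 4·6·15)) / (2·6) = (−9 + √441) / 12 = (−9 + 21)/12 = 1.
ℓ''(φ) = −15/φ² − 6 < 0, confirming a maximum.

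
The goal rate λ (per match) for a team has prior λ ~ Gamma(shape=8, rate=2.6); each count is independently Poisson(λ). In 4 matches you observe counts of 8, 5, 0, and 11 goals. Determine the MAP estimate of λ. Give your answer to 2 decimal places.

Σxᵢ = 8+5+0+11 = 24, with n = 4.
Posterior ∝ λ^7e^(−2.6λ) · λ^24e^(−4λ) = λ^31e^(−6.6λ), i.e. Gamma(shape=32, rate=6.6).
The mode of a Gamma(a, b) with a ≥ 1 (shape–rate) is (a−1)/b = 31/6.6 ≈ 4.70.

λ̂_MAP = 4.70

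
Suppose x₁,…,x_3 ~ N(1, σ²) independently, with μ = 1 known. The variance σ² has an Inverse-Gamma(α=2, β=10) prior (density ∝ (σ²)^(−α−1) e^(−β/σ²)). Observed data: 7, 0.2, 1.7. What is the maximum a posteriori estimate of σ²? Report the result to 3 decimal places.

Sum of squared deviations about the known mean: SS = (7−1)² + (0.2−1)² + (1.7−1)² = 37.13.
The Normal likelihood contributes (σ²)^(−n/2) exp(−SS/(2σ²)), so the posterior is Inverse-Gamma(α + n/2, β + SS/2) = Inverse-Gamma(3.5, 28.565).
The mode of Inverse-Gamma(a, b) is b/(a+1) = 28.565/4.5 ≈ 6.348.

σ̂²_MAP = 6.348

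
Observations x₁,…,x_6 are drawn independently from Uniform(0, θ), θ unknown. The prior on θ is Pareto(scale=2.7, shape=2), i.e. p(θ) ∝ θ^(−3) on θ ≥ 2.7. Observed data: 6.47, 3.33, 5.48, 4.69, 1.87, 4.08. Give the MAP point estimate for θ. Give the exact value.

The Uniform(0, θ) likelihood is θ^(−n) for θ ≥ max(xᵢ), zero otherwise. Here max(xᵢ) = 6.47.
Posterior ∝ θ^(−3) · θ^(−6) = θ^(−9) on θ ≥ max(2.7, 6.47) = 6.47.
This density is strictly decreasing in θ, so the posterior mode lies at the lower boundary of the support.

θ̂_MAP = 6.47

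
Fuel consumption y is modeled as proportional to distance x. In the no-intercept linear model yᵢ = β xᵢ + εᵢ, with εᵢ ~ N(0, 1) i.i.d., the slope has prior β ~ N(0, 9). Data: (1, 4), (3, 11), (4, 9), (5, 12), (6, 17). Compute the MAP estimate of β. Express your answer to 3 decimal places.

β̂_MAP = 2.698

log p(β | y) = −Σ(yᵢ − βxᵢ)²/(2·1) − β²/(2·9) + const.
Setting the derivative to zero: Σxᵢ(yᵢ − βxᵢ)/1 − β/9 = 0, so β = Σxᵢyᵢ / (Σxᵢ² + σ²/τ²).
Σxᵢyᵢ = 1·4 + 3·11 + 4·9 + 5·12 + 6·17 = 235; Σxᵢ² = 87; σ²/τ² = 1/9.
β̂_MAP = 235 / (87 + 1/9) = 235/(784/9) = 2115/784 ≈ 2.698.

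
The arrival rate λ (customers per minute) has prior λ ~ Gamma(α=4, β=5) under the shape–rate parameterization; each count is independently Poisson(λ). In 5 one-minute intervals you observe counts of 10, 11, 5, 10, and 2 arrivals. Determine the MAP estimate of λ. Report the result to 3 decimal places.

Σxᵢ = 10+11+5+10+2 = 38, with n = 5.
Posterior ∝ λ^3e^(−5λ) · λ^38e^(−5λ) = λ^41e^(−10λ), i.e. Gamma(shape=42, rate=10).
The mode of a Gamma(a, b) with a ≥ 1 (shape–rate) is (a−1)/b = 41/10 ≈ 4.100.

λ̂_MAP = 4.100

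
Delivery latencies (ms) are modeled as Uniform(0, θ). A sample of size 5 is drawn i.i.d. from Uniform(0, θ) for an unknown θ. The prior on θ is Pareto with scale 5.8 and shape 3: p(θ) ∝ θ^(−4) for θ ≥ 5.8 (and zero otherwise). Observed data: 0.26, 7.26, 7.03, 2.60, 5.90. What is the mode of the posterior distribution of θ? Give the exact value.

The Uniform(0, θ) likelihood is θ^(−n) for θ ≥ max(xᵢ), zero otherwise. Here max(xᵢ) = 7.26.
Posterior ∝ θ^(−4) · θ^(−5) = θ^(−9) on θ ≥ max(5.8, 7.26) = 7.26.
This density is strictly decreasing in θ, so the posterior mode lies at the lower boundary of the support.

θ̂_MAP = 7.26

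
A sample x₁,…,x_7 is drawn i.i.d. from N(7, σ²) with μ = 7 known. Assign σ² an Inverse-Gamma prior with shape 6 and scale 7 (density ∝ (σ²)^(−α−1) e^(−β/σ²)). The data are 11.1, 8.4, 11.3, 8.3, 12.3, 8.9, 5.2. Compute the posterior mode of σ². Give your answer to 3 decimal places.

σ̂²_MAP = 4.185

Sum of squared deviations about the known mean: SS = (11.1−7)² + (8.4−7)² + (11.3−7)² + (8.3−7)² + (12.3−7)² + (8.9−7)² + (5.2−7)² = 73.89.
The Normal likelihood contributes (σ²)^(−n/2) exp(−SS/(2σ²)), so the posterior is Inverse-Gamma(α + n/2, β + SS/2) = Inverse-Gamma(9.5, 43.945).
The mode of Inverse-Gamma(a, b) is b/(a+1) = 43.945/10.5 ≈ 4.185.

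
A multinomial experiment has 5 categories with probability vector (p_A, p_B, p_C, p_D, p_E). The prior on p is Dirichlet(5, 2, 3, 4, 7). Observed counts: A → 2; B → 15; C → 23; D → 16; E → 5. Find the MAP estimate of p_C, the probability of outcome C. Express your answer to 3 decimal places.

MAP estimate of p_C = 0.325

The posterior is Dirichlet(αᵢ + nᵢ) = Dirichlet(7, 17, 26, 20, 12).
For a Dirichlet(a₁,…,a_K) with all aᵢ > 1, the mode has j-th component (aⱼ − 1)/(Σaᵢ − K).
Here Σaᵢ = 82 and K = 5, so p_C = (26 − 1)/(82 − 5) = 25/77 ≈ 0.325.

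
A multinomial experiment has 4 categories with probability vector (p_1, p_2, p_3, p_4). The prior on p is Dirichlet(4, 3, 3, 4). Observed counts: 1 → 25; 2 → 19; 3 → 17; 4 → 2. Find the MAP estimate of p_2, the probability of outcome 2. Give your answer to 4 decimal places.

The posterior is Dirichlet(αᵢ + nᵢ) = Dirichlet(29, 22, 20, 6).
For a Dirichlet(a₁,…,a_K) with all aᵢ > 1, the mode has j-th component (aⱼ − 1)/(Σaᵢ − K).
Here Σaᵢ = 77 and K = 4, so p_2 = (22 − 1)/(77 − 4) = 21/73 ≈ 0.2877.

MAP estimate: 0.2877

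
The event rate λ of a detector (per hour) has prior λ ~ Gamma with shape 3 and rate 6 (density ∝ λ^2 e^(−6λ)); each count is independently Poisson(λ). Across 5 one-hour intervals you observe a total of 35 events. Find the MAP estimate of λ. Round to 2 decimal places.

λ̂_MAP = 3.36

Σxᵢ = 35, n = 5.
Posterior ∝ λ^2e^(−6λ) · λ^35e^(−5λ) = λ^37e^(−11λ), i.e. Gamma(shape=38, rate=11).
The mode of a Gamma(a, b) with a ≥ 1 (shape–rate) is (a−1)/b = 37/11 ≈ 3.36.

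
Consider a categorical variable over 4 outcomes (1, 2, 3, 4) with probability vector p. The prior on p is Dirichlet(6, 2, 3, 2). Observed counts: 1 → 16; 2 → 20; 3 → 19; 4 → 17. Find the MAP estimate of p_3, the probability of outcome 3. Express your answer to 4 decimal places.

The posterior is Dirichlet(αᵢ + nᵢ) = Dirichlet(22, 22, 22, 19).
For a Dirichlet(a₁,…,a_K) with all aᵢ > 1, the mode has j-th component (aⱼ − 1)/(Σaᵢ − K).
Here Σaᵢ = 85 and K = 4, so p_3 = (22 − 1)/(85 − 4) = 21/81 ≈ 0.2593.

MAP estimate: 0.2593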